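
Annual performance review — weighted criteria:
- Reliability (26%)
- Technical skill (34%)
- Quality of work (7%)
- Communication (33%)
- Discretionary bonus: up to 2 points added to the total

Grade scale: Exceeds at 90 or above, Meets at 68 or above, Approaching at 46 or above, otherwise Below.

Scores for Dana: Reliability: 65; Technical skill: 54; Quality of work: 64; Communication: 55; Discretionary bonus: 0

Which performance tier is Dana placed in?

Approaching

Weighted total:
  Reliability 65 × 0.26 = 16.9
  Technical skill 54 × 0.34 = 18.36
  Quality of work 64 × 0.07 = 4.48
  Communication 55 × 0.33 = 18.15
Sum = 57.89
Discretionary bonus: 57.89 + 0 = 57.89
57.89 is ≥ 46 and < 68 → Approaching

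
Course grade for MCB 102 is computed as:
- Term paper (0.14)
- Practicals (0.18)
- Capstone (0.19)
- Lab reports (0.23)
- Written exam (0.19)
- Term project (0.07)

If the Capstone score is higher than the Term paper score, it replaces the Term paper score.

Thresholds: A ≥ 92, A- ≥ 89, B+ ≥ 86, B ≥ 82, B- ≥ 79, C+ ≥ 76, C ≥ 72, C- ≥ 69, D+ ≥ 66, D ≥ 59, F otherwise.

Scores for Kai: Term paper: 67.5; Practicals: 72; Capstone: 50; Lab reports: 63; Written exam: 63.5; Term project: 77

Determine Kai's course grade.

D

Capstone (50) ≤ Term paper (67.5), so Term paper stays at 67.5.
Weighted total:
  Term paper 67.5 × 0.14 = 9.45
  Practicals 72 × 0.18 = 12.96
  Capstone 50 × 0.19 = 9.5
  Lab reports 63 × 0.23 = 14.49
  Written exam 63.5 × 0.19 = 12.065
  Term project 77 × 0.07 = 5.39
Sum = 63.855
63.855 is ≥ 59 and < 66 → D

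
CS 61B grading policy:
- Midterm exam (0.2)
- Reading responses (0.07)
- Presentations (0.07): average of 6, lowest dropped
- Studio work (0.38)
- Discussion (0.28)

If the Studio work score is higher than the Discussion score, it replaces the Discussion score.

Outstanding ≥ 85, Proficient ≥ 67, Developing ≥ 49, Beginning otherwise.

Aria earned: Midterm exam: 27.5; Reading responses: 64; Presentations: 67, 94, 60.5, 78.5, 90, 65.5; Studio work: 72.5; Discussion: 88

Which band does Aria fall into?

Proficient

Presentations: drop 60.5 → average of remaining 5 = 395/5 = 79
Studio work (72.5) ≤ Discussion (88), so Discussion stays at 88.
Weighted total:
  Midterm exam 27.5 × 0.2 = 5.5
  Reading responses 64 × 0.07 = 4.48
  Presentations 79 × 0.07 = 5.53
  Studio work 72.5 × 0.38 = 27.55
  Discussion 88 × 0.28 = 24.64
Sum = 67.7
67.7 is ≥ 67 and < 85 → Proficient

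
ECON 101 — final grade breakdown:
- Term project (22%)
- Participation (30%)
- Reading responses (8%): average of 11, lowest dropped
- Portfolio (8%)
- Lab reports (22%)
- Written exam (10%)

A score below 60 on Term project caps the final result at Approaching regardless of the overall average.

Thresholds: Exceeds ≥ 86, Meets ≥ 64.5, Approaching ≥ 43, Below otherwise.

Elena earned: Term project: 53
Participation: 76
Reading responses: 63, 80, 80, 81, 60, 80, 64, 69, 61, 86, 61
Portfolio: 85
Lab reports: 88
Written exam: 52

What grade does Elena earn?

Reading responses: drop 60 → average of remaining 10 = 725/10 = 72.5
Term project score 53 < 60: minimum not met.
Weighted total:
  Term project 53 × 0.22 = 11.66
  Participation 76 × 0.3 = 22.8
  Reading responses 72.5 × 0.08 = 5.8
  Portfolio 85 × 0.08 = 6.8
  Lab reports 88 × 0.22 = 19.36
  Written exam 52 × 0.1 = 5.2
Sum = 71.62
71.62 would be Meets; cap at Approaching applies → Approaching.

Approaching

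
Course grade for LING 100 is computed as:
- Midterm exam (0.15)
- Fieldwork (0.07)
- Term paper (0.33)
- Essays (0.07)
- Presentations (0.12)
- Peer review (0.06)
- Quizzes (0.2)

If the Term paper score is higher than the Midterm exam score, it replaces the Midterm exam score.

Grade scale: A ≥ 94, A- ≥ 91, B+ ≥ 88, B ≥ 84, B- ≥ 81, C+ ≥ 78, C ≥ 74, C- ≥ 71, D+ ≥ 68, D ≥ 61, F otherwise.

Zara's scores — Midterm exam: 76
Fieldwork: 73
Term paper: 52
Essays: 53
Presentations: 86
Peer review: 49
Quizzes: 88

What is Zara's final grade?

D+

Term paper (52) ≤ Midterm exam (76), so Midterm exam stays at 76.
Weighted total:
  Midterm exam 76 × 0.15 = 11.4
  Fieldwork 73 × 0.07 = 5.11
  Term paper 52 × 0.33 = 17.16
  Essays 53 × 0.07 = 3.71
  Presentations 86 × 0.12 = 10.32
  Peer review 49 × 0.06 = 2.94
  Quizzes 88 × 0.2 = 17.6
Sum = 68.24
68.24 is ≥ 68 and < 71 → D+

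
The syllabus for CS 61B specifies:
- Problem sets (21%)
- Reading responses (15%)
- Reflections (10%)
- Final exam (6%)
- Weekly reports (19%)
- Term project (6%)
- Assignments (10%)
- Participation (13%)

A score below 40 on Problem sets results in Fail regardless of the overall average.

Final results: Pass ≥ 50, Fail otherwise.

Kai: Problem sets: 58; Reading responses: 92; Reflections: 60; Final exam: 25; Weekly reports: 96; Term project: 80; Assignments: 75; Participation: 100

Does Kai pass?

Problem sets score 58 ≥ 40: minimum met.
Weighted total:
  Problem sets 58 × 0.21 = 12.18
  Reading responses 92 × 0.15 = 13.8
  Reflections 60 × 0.1 = 6
  Final exam 25 × 0.06 = 1.5
  Weekly reports 96 × 0.19 = 18.24
  Term project 80 × 0.06 = 4.8
  Assignments 75 × 0.1 = 7.5
  Participation 100 × 0.13 = 13
Sum = 77.02
77.02 ≥ 50 → Pass

Pass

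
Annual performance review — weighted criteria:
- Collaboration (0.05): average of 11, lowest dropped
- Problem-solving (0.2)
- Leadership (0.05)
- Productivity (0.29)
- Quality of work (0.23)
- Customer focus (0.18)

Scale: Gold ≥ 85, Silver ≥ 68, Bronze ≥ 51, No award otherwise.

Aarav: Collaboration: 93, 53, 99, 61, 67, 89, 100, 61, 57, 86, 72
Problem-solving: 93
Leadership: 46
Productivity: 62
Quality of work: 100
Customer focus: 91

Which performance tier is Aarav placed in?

Collaboration: drop 53 → average of remaining 10 = 785/10 = 78.5
Weighted total:
  Collaboration 78.5 × 0.05 = 3.925
  Problem-solving 93 × 0.2 = 18.6
  Leadership 46 × 0.05 = 2.3
  Productivity 62 × 0.29 = 17.98
  Quality of work 100 × 0.23 = 23
  Customer focus 91 × 0.18 = 16.38
Sum = 82.185
82.185 is ≥ 68 and < 85 → Silver

Silver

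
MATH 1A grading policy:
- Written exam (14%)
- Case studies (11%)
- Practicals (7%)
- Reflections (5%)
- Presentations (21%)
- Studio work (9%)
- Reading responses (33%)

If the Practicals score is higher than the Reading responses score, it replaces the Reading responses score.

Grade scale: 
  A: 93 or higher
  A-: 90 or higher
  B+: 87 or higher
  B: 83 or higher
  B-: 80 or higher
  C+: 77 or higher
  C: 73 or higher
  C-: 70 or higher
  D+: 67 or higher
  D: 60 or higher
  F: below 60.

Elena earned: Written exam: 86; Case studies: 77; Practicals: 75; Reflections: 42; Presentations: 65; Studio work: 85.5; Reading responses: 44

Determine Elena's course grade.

Practicals (75) > Reading responses (44), so Reading responses counts as 75.
Weighted total:
  Written exam 86 × 0.14 = 12.04
  Case studies 77 × 0.11 = 8.47
  Practicals 75 × 0.07 = 5.25
  Reflections 42 × 0.05 = 2.1
  Presentations 65 × 0.21 = 13.65
  Studio work 85.5 × 0.09 = 7.695
  Reading responses 75 × 0.33 = 24.75
Sum = 73.955
73.955 is ≥ 73 and < 77 → C

C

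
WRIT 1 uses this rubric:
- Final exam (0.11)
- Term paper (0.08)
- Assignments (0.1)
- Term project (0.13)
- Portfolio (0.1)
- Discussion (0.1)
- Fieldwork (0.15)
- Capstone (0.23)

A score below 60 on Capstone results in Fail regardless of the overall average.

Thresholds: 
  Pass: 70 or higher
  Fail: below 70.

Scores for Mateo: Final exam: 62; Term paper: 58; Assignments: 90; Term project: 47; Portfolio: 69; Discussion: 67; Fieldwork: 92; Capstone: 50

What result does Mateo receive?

Fail

Capstone score 50 < 60: minimum not met.
Weighted total:
  Final exam 62 × 0.11 = 6.82
  Term paper 58 × 0.08 = 4.64
  Assignments 90 × 0.1 = 9
  Term project 47 × 0.13 = 6.11
  Portfolio 69 × 0.1 = 6.9
  Discussion 67 × 0.1 = 6.7
  Fieldwork 92 × 0.15 = 13.8
  Capstone 50 × 0.23 = 11.5
Sum = 65.47
Because the Capstone minimum was not met, the result is Fail.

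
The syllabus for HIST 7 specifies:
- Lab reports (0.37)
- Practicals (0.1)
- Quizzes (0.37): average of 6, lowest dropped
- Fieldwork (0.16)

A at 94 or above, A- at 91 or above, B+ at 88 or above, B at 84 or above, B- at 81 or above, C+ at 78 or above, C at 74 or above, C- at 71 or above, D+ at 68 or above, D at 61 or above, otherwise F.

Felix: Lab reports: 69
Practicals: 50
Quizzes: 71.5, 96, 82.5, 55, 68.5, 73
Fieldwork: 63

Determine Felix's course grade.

D+

Quizzes: drop 55 → average of remaining 5 = 391.5/5 = 78.3
Weighted total:
  Lab reports 69 × 0.37 = 25.53
  Practicals 50 × 0.1 = 5
  Quizzes 78.3 × 0.37 = 28.971
  Fieldwork 63 × 0.16 = 10.08
Sum = 69.581
69.581 is ≥ 68 and < 71 → D+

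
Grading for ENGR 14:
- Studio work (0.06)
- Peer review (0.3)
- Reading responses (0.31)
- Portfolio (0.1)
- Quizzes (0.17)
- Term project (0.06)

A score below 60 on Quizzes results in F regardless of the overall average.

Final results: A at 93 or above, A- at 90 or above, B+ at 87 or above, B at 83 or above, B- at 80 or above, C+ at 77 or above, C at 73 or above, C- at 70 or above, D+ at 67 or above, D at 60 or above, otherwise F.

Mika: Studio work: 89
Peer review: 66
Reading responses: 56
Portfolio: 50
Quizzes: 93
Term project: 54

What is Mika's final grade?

D

Quizzes score 93 ≥ 60: minimum met.
Weighted total:
  Studio work 89 × 0.06 = 5.34
  Peer review 66 × 0.3 = 19.8
  Reading responses 56 × 0.31 = 17.36
  Portfolio 50 × 0.1 = 5
  Quizzes 93 × 0.17 = 15.81
  Term project 54 × 0.06 = 3.24
Sum = 66.55
66.55 is ≥ 60 and < 67 → D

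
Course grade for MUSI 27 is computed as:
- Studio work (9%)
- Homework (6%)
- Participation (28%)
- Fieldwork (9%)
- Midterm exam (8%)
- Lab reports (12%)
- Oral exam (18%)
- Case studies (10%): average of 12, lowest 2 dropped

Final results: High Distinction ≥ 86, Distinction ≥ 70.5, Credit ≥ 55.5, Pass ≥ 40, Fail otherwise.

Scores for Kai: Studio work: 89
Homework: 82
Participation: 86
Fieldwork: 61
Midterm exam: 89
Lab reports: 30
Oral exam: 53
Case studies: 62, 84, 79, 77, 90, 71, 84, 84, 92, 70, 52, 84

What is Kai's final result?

Distinction

Case studies: drop 52, 62 → average of remaining 10 = 815/10 = 81.5
Weighted total:
  Studio work 89 × 0.09 = 8.01
  Homework 82 × 0.06 = 4.92
  Participation 86 × 0.28 = 24.08
  Fieldwork 61 × 0.09 = 5.49
  Midterm exam 89 × 0.08 = 7.12
  Lab reports 30 × 0.12 = 3.6
  Oral exam 53 × 0.18 = 9.54
  Case studies 81.5 × 0.1 = 8.15
Sum = 70.91
70.91 is ≥ 70.5 and < 86 → Distinction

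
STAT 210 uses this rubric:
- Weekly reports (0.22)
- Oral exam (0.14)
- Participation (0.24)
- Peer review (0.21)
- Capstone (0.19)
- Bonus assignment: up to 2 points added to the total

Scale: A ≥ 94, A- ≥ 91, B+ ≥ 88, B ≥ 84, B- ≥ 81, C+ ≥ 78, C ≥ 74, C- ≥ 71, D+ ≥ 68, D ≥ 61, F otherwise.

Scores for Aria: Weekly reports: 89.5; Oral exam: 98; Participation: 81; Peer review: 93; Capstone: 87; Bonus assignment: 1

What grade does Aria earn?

B+

Weighted total:
  Weekly reports 89.5 × 0.22 = 19.69
  Oral exam 98 × 0.14 = 13.72
  Participation 81 × 0.24 = 19.44
  Peer review 93 × 0.21 = 19.53
  Capstone 87 × 0.19 = 16.53
Sum = 88.91
Bonus assignment: 88.91 + 1 = 89.91
89.91 is ≥ 88 and < 91 → B+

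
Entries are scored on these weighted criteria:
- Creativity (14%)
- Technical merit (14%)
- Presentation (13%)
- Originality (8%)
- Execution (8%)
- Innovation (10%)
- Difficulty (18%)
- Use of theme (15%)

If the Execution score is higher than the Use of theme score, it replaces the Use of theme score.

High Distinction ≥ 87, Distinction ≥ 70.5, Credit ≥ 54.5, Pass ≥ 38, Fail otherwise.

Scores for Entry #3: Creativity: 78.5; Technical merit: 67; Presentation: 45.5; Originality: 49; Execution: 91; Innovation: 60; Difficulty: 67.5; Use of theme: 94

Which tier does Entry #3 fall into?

Credit

Execution (91) ≤ Use of theme (94), so Use of theme stays at 94.
Weighted total:
  Creativity 78.5 × 0.14 = 10.99
  Technical merit 67 × 0.14 = 9.38
  Presentation 45.5 × 0.13 = 5.915
  Originality 49 × 0.08 = 3.92
  Execution 91 × 0.08 = 7.28
  Innovation 60 × 0.1 = 6
  Difficulty 67.5 × 0.18 = 12.15
  Use of theme 94 × 0.15 = 14.1
Sum = 69.735
69.735 is ≥ 54.5 and < 70.5 → Credit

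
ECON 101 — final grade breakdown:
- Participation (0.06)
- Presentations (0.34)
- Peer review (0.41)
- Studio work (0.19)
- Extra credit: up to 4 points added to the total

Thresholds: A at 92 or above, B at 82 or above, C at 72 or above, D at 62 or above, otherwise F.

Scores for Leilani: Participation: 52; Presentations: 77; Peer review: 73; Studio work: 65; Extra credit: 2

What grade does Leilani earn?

C

Weighted total:
  Participation 52 × 0.06 = 3.12
  Presentations 77 × 0.34 = 26.18
  Peer review 73 × 0.41 = 29.93
  Studio work 65 × 0.19 = 12.35
Sum = 71.58
Extra credit: 71.58 + 2 = 73.58
73.58 is ≥ 72 and < 82 → C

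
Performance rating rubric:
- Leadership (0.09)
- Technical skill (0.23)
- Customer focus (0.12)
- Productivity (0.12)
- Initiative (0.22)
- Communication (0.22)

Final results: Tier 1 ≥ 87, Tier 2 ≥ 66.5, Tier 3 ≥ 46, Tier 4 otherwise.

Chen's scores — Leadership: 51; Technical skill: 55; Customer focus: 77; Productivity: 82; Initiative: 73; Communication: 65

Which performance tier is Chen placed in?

Weighted total:
  Leadership 51 × 0.09 = 4.59
  Technical skill 55 × 0.23 = 12.65
  Customer focus 77 × 0.12 = 9.24
  Productivity 82 × 0.12 = 9.84
  Initiative 73 × 0.22 = 16.06
  Communication 65 × 0.22 = 14.3
Sum = 66.68
66.68 is ≥ 66.5 and < 87 → Tier 2

Tier 2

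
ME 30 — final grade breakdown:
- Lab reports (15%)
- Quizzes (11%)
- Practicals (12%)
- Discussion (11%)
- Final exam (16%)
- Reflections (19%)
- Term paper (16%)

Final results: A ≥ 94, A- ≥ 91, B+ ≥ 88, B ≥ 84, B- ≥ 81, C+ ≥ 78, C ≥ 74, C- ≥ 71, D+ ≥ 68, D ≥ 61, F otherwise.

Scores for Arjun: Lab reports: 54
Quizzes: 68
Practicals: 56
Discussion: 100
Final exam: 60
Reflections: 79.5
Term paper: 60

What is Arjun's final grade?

Weighted total:
  Lab reports 54 × 0.15 = 8.1
  Quizzes 68 × 0.11 = 7.48
  Practicals 56 × 0.12 = 6.72
  Discussion 100 × 0.11 = 11
  Final exam 60 × 0.16 = 9.6
  Reflections 79.5 × 0.19 = 15.105
  Term paper 60 × 0.16 = 9.6
Sum = 67.605
67.605 is ≥ 61 and < 68 → D

D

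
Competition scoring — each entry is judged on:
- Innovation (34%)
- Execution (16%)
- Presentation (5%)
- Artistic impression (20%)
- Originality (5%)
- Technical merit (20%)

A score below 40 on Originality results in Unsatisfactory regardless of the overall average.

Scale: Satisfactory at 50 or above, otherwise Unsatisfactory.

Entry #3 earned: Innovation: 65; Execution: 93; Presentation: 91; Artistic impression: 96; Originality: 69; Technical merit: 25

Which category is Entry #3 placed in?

Satisfactory

Originality score 69 ≥ 40: minimum met.
Weighted total:
  Innovation 65 × 0.34 = 22.1
  Execution 93 × 0.16 = 14.88
  Presentation 91 × 0.05 = 4.55
  Artistic impression 96 × 0.2 = 19.2
  Originality 69 × 0.05 = 3.45
  Technical merit 25 × 0.2 = 5
Sum = 69.18
69.18 ≥ 50 → Satisfactory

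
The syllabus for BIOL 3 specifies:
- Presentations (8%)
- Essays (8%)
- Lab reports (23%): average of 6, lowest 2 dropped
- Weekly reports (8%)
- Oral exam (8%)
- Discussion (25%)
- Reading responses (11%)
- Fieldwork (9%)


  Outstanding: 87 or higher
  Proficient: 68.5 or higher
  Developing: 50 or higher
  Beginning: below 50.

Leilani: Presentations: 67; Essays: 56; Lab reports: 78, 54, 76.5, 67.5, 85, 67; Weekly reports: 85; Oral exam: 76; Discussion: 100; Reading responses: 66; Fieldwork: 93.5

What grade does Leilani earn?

Proficient

Lab reports: drop 54, 67 → average of remaining 4 = 307/4 = 76.75
Weighted total:
  Presentations 67 × 0.08 = 5.36
  Essays 56 × 0.08 = 4.48
  Lab reports 76.75 × 0.23 = 17.6525
  Weekly reports 85 × 0.08 = 6.8
  Oral exam 76 × 0.08 = 6.08
  Discussion 100 × 0.25 = 25
  Reading responses 66 × 0.11 = 7.26
  Fieldwork 93.5 × 0.09 = 8.415
Sum = 81.0475
81.0475 is ≥ 68.5 and < 87 → Proficient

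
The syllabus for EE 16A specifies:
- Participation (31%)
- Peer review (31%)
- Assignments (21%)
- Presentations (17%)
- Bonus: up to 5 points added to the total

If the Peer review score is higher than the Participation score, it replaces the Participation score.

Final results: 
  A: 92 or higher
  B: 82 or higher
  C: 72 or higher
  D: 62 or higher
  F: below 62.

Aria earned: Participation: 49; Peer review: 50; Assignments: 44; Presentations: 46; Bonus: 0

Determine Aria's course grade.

Peer review (50) > Participation (49), so Participation counts as 50.
Weighted total:
  Participation 50 × 0.31 = 15.5
  Peer review 50 × 0.31 = 15.5
  Assignments 44 × 0.21 = 9.24
  Presentations 46 × 0.17 = 7.82
Sum = 48.06
Bonus: 48.06 + 0 = 48.06
48.06 < 62 → F

F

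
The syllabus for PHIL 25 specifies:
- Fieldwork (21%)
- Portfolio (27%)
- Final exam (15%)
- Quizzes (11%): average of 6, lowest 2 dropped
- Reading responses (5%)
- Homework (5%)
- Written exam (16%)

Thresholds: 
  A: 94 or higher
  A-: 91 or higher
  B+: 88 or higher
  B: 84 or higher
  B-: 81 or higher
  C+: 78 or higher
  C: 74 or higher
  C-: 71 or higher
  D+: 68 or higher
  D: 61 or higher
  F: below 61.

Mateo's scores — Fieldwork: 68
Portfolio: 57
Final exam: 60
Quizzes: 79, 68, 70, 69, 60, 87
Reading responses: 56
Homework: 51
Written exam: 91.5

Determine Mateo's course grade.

D

Quizzes: drop 60, 68 → average of remaining 4 = 305/4 = 76.25
Weighted total:
  Fieldwork 68 × 0.21 = 14.28
  Portfolio 57 × 0.27 = 15.39
  Final exam 60 × 0.15 = 9
  Quizzes 76.25 × 0.11 = 8.3875
  Reading responses 56 × 0.05 = 2.8
  Homework 51 × 0.05 = 2.55
  Written exam 91.5 × 0.16 = 14.64
Sum = 67.0475
67.0475 is ≥ 61 and < 68 → D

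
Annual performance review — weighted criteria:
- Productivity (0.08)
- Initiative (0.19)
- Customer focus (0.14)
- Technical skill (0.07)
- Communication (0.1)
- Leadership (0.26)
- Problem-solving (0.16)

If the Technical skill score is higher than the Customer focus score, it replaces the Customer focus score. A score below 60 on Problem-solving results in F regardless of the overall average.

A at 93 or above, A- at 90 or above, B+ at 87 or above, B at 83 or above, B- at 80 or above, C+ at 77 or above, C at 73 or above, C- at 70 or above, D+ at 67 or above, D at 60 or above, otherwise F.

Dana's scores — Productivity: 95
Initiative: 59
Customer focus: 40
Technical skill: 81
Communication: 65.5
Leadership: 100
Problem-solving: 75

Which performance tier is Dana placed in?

Technical skill (81) > Customer focus (40), so Customer focus counts as 81.
Problem-solving score 75 ≥ 60: minimum met.
Weighted total:
  Productivity 95 × 0.08 = 7.6
  Initiative 59 × 0.19 = 11.21
  Customer focus 81 × 0.14 = 11.34
  Technical skill 81 × 0.07 = 5.67
  Communication 65.5 × 0.1 = 6.55
  Leadership 100 × 0.26 = 26
  Problem-solving 75 × 0.16 = 12
Sum = 80.37
80.37 is ≥ 80 and < 83 → B-

B-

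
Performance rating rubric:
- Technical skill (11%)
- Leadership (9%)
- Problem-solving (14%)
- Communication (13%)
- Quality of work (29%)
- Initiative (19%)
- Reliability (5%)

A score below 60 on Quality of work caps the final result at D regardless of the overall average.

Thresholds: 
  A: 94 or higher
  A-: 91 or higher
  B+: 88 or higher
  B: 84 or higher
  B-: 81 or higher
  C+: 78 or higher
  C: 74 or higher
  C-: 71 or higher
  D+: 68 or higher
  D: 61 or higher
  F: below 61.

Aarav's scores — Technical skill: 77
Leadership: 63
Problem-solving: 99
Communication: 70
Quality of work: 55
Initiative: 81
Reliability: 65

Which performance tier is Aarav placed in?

D

Quality of work score 55 < 60: minimum not met.
Weighted total:
  Technical skill 77 × 0.11 = 8.47
  Leadership 63 × 0.09 = 5.67
  Problem-solving 99 × 0.14 = 13.86
  Communication 70 × 0.13 = 9.1
  Quality of work 55 × 0.29 = 15.95
  Initiative 81 × 0.19 = 15.39
  Reliability 65 × 0.05 = 3.25
Sum = 71.69
71.69 would be C-; cap at D applies → D.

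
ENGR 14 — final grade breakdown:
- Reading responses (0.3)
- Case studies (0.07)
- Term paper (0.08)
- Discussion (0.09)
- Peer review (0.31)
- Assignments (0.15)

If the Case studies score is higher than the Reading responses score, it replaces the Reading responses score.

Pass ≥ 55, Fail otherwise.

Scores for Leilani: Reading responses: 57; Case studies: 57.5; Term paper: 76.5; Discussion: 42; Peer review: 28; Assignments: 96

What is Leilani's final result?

Fail

Case studies (57.5) > Reading responses (57), so Reading responses counts as 57.5.
Weighted total:
  Reading responses 57.5 × 0.3 = 17.25
  Case studies 57.5 × 0.07 = 4.025
  Term paper 76.5 × 0.08 = 6.12
  Discussion 42 × 0.09 = 3.78
  Peer review 28 × 0.31 = 8.68
  Assignments 96 × 0.15 = 14.4
Sum = 54.255
54.255 < 55 → Fail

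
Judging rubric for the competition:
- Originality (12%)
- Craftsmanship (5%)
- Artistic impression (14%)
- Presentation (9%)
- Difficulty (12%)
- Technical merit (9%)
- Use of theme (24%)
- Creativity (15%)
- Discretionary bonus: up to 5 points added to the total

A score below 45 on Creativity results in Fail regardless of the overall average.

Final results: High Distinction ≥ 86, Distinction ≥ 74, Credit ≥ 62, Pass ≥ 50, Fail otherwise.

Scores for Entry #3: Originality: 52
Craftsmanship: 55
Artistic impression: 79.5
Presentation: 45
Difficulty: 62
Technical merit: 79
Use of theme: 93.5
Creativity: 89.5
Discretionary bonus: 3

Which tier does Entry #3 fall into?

Distinction

Creativity score 89.5 ≥ 45: minimum met.
Weighted total:
  Originality 52 × 0.12 = 6.24
  Craftsmanship 55 × 0.05 = 2.75
  Artistic impression 79.5 × 0.14 = 11.13
  Presentation 45 × 0.09 = 4.05
  Difficulty 62 × 0.12 = 7.44
  Technical merit 79 × 0.09 = 7.11
  Use of theme 93.5 × 0.24 = 22.44
  Creativity 89.5 × 0.15 = 13.425
Sum = 74.585
Discretionary bonus: 74.585 + 3 = 77.585
77.585 is ≥ 74 and < 86 → Distinction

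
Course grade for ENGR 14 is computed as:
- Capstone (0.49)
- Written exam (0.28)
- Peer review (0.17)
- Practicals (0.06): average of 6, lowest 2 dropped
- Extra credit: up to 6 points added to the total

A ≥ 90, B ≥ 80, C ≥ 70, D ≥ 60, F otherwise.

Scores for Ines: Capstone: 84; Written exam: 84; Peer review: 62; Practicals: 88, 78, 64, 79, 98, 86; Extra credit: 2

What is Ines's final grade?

B

Practicals: drop 64, 78 → average of remaining 4 = 351/4 = 87.75
Weighted total:
  Capstone 84 × 0.49 = 41.16
  Written exam 84 × 0.28 = 23.52
  Peer review 62 × 0.17 = 10.54
  Practicals 87.75 × 0.06 = 5.265
Sum = 80.485
Extra credit: 80.485 + 2 = 82.485
82.485 is ≥ 80 and < 90 → B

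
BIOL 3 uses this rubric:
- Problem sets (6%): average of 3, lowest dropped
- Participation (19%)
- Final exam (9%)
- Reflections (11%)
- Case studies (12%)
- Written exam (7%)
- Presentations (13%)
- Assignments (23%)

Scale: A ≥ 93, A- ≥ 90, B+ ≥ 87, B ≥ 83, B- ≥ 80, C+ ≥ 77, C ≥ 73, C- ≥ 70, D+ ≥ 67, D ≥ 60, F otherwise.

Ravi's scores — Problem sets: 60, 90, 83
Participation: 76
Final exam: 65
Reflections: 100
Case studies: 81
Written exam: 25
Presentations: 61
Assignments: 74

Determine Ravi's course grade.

C-

Problem sets: drop 60 → average of remaining 2 = 173/2 = 86.5
Weighted total:
  Problem sets 86.5 × 0.06 = 5.19
  Participation 76 × 0.19 = 14.44
  Final exam 65 × 0.09 = 5.85
  Reflections 100 × 0.11 = 11
  Case studies 81 × 0.12 = 9.72
  Written exam 25 × 0.07 = 1.75
  Presentations 61 × 0.13 = 7.93
  Assignments 74 × 0.23 = 17.02
Sum = 72.9
72.9 is ≥ 70 and < 73 → C-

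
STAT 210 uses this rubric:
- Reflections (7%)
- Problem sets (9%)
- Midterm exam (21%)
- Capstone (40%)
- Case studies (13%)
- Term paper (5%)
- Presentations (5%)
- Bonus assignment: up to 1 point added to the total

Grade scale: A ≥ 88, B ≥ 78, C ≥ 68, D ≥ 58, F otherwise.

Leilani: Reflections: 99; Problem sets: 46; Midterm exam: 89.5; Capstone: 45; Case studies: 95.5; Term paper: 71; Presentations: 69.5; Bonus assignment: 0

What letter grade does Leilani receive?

Weighted total:
  Reflections 99 × 0.07 = 6.93
  Problem sets 46 × 0.09 = 4.14
  Midterm exam 89.5 × 0.21 = 18.795
  Capstone 45 × 0.4 = 18
  Case studies 95.5 × 0.13 = 12.415
  Term paper 71 × 0.05 = 3.55
  Presentations 69.5 × 0.05 = 3.475
Sum = 67.305
Bonus assignment: 67.305 + 0 = 67.305
67.305 is ≥ 58 and < 68 → D

D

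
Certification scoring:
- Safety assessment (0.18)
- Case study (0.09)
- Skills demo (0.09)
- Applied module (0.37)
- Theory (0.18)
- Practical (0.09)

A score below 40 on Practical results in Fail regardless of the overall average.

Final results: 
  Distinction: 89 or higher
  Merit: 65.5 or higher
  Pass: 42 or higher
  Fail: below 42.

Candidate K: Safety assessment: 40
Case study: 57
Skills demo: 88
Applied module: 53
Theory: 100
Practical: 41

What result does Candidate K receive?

Practical score 41 ≥ 40: minimum met.
Weighted total:
  Safety assessment 40 × 0.18 = 7.2
  Case study 57 × 0.09 = 5.13
  Skills demo 88 × 0.09 = 7.92
  Applied module 53 × 0.37 = 19.61
  Theory 100 × 0.18 = 18
  Practical 41 × 0.09 = 3.69
Sum = 61.55
61.55 is ≥ 42 and < 65.5 → Pass

Pass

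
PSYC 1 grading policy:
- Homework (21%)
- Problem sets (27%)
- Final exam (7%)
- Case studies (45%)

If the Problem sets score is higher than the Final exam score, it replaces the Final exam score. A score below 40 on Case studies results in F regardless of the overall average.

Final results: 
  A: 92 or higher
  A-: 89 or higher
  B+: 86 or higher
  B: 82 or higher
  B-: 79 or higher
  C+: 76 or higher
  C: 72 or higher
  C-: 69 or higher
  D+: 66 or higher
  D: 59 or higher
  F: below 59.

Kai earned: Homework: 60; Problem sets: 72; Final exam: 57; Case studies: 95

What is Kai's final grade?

Problem sets (72) > Final exam (57), so Final exam counts as 72.
Case studies score 95 ≥ 40: minimum met.
Weighted total:
  Homework 60 × 0.21 = 12.6
  Problem sets 72 × 0.27 = 19.44
  Final exam 72 × 0.07 = 5.04
  Case studies 95 × 0.45 = 42.75
Sum = 79.83
79.83 is ≥ 79 and < 82 → B-

B-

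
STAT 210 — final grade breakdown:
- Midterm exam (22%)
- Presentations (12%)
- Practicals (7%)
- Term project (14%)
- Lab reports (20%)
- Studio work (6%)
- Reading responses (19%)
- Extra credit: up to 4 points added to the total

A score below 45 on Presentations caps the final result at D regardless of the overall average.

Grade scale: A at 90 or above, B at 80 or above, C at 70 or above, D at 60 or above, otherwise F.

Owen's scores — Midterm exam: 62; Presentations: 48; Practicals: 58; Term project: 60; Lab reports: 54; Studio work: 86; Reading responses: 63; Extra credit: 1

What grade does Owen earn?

Presentations score 48 ≥ 45: minimum met.
Weighted total:
  Midterm exam 62 × 0.22 = 13.64
  Presentations 48 × 0.12 = 5.76
  Practicals 58 × 0.07 = 4.06
  Term project 60 × 0.14 = 8.4
  Lab reports 54 × 0.2 = 10.8
  Studio work 86 × 0.06 = 5.16
  Reading responses 63 × 0.19 = 11.97
Sum = 59.79
Extra credit: 59.79 + 1 = 60.79
60.79 is ≥ 60 and < 70 → D

D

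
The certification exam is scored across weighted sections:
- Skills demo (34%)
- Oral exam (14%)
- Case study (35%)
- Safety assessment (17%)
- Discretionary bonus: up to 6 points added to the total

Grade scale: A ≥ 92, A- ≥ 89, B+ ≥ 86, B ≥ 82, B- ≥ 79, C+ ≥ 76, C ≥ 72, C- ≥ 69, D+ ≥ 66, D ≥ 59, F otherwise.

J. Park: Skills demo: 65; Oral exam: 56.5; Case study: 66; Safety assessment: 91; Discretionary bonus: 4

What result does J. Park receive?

C

Weighted total:
  Skills demo 65 × 0.34 = 22.1
  Oral exam 56.5 × 0.14 = 7.91
  Case study 66 × 0.35 = 23.1
  Safety assessment 91 × 0.17 = 15.47
Sum = 68.58
Discretionary bonus: 68.58 + 4 = 72.58
72.58 is ≥ 72 and < 76 → C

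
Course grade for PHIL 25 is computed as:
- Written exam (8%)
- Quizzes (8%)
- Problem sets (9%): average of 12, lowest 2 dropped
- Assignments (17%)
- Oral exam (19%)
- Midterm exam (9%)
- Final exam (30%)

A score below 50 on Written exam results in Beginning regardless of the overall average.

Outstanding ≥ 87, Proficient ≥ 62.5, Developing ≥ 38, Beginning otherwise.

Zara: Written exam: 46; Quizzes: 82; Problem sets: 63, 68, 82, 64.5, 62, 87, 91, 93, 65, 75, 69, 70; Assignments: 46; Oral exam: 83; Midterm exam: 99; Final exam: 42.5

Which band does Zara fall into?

Problem sets: drop 62, 63 → average of remaining 10 = 764.5/10 = 76.45
Written exam score 46 < 50: minimum not met.
Weighted total:
  Written exam 46 × 0.08 = 3.68
  Quizzes 82 × 0.08 = 6.56
  Problem sets 76.45 × 0.09 = 6.8805
  Assignments 46 × 0.17 = 7.82
  Oral exam 83 × 0.19 = 15.77
  Midterm exam 99 × 0.09 = 8.91
  Final exam 42.5 × 0.3 = 12.75
Sum = 62.3705
Because the Written exam minimum was not met, the result is Beginning.

Beginning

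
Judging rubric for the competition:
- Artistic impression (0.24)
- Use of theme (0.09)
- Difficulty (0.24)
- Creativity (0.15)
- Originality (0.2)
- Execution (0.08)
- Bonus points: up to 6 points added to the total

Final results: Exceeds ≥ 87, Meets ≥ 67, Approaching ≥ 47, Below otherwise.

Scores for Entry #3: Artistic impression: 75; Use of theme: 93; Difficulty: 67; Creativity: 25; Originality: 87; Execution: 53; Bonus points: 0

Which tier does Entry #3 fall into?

Weighted total:
  Artistic impression 75 × 0.24 = 18
  Use of theme 93 × 0.09 = 8.37
  Difficulty 67 × 0.24 = 16.08
  Creativity 25 × 0.15 = 3.75
  Originality 87 × 0.2 = 17.4
  Execution 53 × 0.08 = 4.24
Sum = 67.84
Bonus points: 67.84 + 0 = 67.84
67.84 is ≥ 67 and < 87 → Meets

Meets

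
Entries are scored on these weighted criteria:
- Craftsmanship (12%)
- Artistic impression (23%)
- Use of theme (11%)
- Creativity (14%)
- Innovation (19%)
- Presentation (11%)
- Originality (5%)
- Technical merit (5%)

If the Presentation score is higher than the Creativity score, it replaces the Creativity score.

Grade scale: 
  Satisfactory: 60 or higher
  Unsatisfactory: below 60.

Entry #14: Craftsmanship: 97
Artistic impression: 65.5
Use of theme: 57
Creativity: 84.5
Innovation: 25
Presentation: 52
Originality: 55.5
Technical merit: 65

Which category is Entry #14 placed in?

Satisfactory

Presentation (52) ≤ Creativity (84.5), so Creativity stays at 84.5.
Weighted total:
  Craftsmanship 97 × 0.12 = 11.64
  Artistic impression 65.5 × 0.23 = 15.065
  Use of theme 57 × 0.11 = 6.27
  Creativity 84.5 × 0.14 = 11.83
  Innovation 25 × 0.19 = 4.75
  Presentation 52 × 0.11 = 5.72
  Originality 55.5 × 0.05 = 2.775
  Technical merit 65 × 0.05 = 3.25
Sum = 61.3
61.3 ≥ 60 → Satisfactory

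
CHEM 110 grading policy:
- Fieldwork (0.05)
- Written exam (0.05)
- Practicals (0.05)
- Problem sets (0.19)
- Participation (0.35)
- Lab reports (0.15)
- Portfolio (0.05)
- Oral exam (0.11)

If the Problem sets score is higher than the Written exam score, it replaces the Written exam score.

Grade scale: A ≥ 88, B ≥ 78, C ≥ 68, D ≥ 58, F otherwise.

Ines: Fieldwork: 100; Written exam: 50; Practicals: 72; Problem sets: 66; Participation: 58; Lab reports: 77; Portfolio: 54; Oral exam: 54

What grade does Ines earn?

Problem sets (66) > Written exam (50), so Written exam counts as 66.
Weighted total:
  Fieldwork 100 × 0.05 = 5
  Written exam 66 × 0.05 = 3.3
  Practicals 72 × 0.05 = 3.6
  Problem sets 66 × 0.19 = 12.54
  Participation 58 × 0.35 = 20.3
  Lab reports 77 × 0.15 = 11.55
  Portfolio 54 × 0.05 = 2.7
  Oral exam 54 × 0.11 = 5.94
Sum = 64.93
64.93 is ≥ 58 and < 68 → D

D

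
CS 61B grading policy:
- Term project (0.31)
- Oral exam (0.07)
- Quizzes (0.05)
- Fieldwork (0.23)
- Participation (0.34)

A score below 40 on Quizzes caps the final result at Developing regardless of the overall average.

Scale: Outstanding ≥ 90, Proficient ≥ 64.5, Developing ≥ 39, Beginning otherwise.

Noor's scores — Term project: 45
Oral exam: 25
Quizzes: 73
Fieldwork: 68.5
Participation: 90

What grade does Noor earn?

Proficient

Quizzes score 73 ≥ 40: minimum met.
Weighted total:
  Term project 45 × 0.31 = 13.95
  Oral exam 25 × 0.07 = 1.75
  Quizzes 73 × 0.05 = 3.65
  Fieldwork 68.5 × 0.23 = 15.755
  Participation 90 × 0.34 = 30.6
Sum = 65.705
65.705 is ≥ 64.5 and < 90 → Proficient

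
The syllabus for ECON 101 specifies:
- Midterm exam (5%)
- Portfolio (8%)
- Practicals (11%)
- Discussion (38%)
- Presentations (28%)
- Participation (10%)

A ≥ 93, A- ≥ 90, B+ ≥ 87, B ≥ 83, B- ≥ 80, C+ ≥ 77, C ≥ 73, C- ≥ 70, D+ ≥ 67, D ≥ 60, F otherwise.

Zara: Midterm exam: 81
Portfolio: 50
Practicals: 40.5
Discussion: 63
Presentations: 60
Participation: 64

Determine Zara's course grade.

Weighted total:
  Midterm exam 81 × 0.05 = 4.05
  Portfolio 50 × 0.08 = 4
  Practicals 40.5 × 0.11 = 4.455
  Discussion 63 × 0.38 = 23.94
  Presentations 60 × 0.28 = 16.8
  Participation 64 × 0.1 = 6.4
Sum = 59.645
59.645 < 60 → F

F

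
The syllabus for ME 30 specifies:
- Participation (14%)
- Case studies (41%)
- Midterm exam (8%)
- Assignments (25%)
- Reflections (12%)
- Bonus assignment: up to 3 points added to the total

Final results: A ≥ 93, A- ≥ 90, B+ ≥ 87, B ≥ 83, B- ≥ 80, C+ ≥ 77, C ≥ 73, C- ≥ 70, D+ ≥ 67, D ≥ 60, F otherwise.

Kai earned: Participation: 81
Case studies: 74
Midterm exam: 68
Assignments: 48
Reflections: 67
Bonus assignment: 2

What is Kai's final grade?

D+

Weighted total:
  Participation 81 × 0.14 = 11.34
  Case studies 74 × 0.41 = 30.34
  Midterm exam 68 × 0.08 = 5.44
  Assignments 48 × 0.25 = 12
  Reflections 67 × 0.12 = 8.04
Sum = 67.16
Bonus assignment: 67.16 + 2 = 69.16
69.16 is ≥ 67 and < 70 → D+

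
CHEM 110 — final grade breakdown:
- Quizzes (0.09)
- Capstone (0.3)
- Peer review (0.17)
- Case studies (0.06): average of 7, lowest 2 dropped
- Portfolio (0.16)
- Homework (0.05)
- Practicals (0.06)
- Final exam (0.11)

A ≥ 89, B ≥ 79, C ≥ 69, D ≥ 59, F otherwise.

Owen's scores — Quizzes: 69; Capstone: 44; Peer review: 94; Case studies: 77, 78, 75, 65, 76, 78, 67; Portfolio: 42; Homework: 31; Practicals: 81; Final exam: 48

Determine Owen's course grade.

F

Case studies: drop 65, 67 → average of remaining 5 = 384/5 = 76.8
Weighted total:
  Quizzes 69 × 0.09 = 6.21
  Capstone 44 × 0.3 = 13.2
  Peer review 94 × 0.17 = 15.98
  Case studies 76.8 × 0.06 = 4.608
  Portfolio 42 × 0.16 = 6.72
  Homework 31 × 0.05 = 1.55
  Practicals 81 × 0.06 = 4.86
  Final exam 48 × 0.11 = 5.28
Sum = 58.408
58.408 < 59 → F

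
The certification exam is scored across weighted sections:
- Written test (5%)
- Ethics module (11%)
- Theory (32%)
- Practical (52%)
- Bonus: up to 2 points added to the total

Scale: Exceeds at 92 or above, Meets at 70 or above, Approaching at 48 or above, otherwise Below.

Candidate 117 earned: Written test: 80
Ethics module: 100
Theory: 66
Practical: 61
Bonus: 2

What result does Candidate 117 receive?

Weighted total:
  Written test 80 × 0.05 = 4
  Ethics module 100 × 0.11 = 11
  Theory 66 × 0.32 = 21.12
  Practical 61 × 0.52 = 31.72
Sum = 67.84
Bonus: 67.84 + 2 = 69.84
69.84 is ≥ 48 and < 70 → Approaching

Approaching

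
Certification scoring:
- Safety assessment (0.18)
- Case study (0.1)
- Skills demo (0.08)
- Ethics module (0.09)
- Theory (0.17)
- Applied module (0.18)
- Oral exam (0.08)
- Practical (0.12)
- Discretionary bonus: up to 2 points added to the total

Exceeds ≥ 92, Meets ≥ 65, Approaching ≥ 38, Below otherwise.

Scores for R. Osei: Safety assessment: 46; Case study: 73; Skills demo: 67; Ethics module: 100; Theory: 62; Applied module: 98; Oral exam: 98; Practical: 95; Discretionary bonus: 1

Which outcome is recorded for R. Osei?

Weighted total:
  Safety assessment 46 × 0.18 = 8.28
  Case study 73 × 0.1 = 7.3
  Skills demo 67 × 0.08 = 5.36
  Ethics module 100 × 0.09 = 9
  Theory 62 × 0.17 = 10.54
  Applied module 98 × 0.18 = 17.64
  Oral exam 98 × 0.08 = 7.84
  Practical 95 × 0.12 = 11.4
Sum = 77.36
Discretionary bonus: 77.36 + 1 = 78.36
78.36 is ≥ 65 and < 92 → Meets

Meets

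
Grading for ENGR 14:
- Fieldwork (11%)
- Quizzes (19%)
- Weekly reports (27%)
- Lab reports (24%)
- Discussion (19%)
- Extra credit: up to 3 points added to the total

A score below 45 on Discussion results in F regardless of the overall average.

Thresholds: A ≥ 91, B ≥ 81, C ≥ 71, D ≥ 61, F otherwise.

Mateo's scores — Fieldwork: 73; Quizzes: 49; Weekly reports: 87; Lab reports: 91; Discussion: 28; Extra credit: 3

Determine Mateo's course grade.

F

Discussion score 28 < 45: minimum not met.
Weighted total:
  Fieldwork 73 × 0.11 = 8.03
  Quizzes 49 × 0.19 = 9.31
  Weekly reports 87 × 0.27 = 23.49
  Lab reports 91 × 0.24 = 21.84
  Discussion 28 × 0.19 = 5.32
Sum = 67.99
Extra credit: 67.99 + 3 = 70.99
Because the Discussion minimum was not met, the result is F.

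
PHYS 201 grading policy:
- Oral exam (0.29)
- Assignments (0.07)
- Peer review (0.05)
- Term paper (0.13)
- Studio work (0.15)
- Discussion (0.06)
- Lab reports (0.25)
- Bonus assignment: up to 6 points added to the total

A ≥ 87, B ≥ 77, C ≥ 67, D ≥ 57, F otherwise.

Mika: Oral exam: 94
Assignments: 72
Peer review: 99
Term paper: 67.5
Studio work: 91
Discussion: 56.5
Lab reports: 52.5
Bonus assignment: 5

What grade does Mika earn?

Weighted total:
  Oral exam 94 × 0.29 = 27.26
  Assignments 72 × 0.07 = 5.04
  Peer review 99 × 0.05 = 4.95
  Term paper 67.5 × 0.13 = 8.775
  Studio work 91 × 0.15 = 13.65
  Discussion 56.5 × 0.06 = 3.39
  Lab reports 52.5 × 0.25 = 13.125
Sum = 76.19
Bonus assignment: 76.19 + 5 = 81.19
81.19 is ≥ 77 and < 87 → B

B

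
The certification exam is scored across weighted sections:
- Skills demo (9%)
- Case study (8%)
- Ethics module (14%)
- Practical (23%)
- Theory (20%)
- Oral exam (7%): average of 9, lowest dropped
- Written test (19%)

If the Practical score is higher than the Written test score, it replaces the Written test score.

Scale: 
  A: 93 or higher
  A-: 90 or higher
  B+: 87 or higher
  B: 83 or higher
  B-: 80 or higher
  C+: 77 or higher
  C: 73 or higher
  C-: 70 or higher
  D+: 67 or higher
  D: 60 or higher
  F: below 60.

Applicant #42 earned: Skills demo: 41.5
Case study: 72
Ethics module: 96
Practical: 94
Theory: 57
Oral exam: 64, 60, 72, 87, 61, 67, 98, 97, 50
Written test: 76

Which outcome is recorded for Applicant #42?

C+

Oral exam: drop 50 → average of remaining 8 = 606/8 = 75.75
Practical (94) > Written test (76), so Written test counts as 94.
Weighted total:
  Skills demo 41.5 × 0.09 = 3.735
  Case study 72 × 0.08 = 5.76
  Ethics module 96 × 0.14 = 13.44
  Practical 94 × 0.23 = 21.62
  Theory 57 × 0.2 = 11.4
  Oral exam 75.75 × 0.07 = 5.3025
  Written test 94 × 0.19 = 17.86
Sum = 79.1175
79.1175 is ≥ 77 and < 80 → C+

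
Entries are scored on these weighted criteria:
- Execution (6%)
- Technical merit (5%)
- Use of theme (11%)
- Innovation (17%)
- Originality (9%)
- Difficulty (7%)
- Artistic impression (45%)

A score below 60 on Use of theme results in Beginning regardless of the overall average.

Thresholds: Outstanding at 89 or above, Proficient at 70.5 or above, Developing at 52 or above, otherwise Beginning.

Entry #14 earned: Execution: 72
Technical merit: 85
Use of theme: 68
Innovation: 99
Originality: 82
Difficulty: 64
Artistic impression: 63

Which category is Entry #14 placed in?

Use of theme score 68 ≥ 60: minimum met.
Weighted total:
  Execution 72 × 0.06 = 4.32
  Technical merit 85 × 0.05 = 4.25
  Use of theme 68 × 0.11 = 7.48
  Innovation 99 × 0.17 = 16.83
  Originality 82 × 0.09 = 7.38
  Difficulty 64 × 0.07 = 4.48
  Artistic impression 63 × 0.45 = 28.35
Sum = 73.09
73.09 is ≥ 70.5 and < 89 → Proficient

Proficient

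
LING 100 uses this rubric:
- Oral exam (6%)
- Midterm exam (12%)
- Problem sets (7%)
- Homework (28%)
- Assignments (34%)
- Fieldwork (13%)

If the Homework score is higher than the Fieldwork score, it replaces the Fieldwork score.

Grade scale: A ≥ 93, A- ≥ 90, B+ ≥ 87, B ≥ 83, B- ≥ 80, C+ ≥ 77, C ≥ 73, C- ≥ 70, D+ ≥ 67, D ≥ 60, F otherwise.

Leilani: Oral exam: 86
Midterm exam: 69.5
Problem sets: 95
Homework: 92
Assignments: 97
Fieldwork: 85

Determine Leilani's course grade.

Homework (92) > Fieldwork (85), so Fieldwork counts as 92.
Weighted total:
  Oral exam 86 × 0.06 = 5.16
  Midterm exam 69.5 × 0.12 = 8.34
  Problem sets 95 × 0.07 = 6.65
  Homework 92 × 0.28 = 25.76
  Assignments 97 × 0.34 = 32.98
  Fieldwork 92 × 0.13 = 11.96
Sum = 90.85
90.85 is ≥ 90 and < 93 → A-

A-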